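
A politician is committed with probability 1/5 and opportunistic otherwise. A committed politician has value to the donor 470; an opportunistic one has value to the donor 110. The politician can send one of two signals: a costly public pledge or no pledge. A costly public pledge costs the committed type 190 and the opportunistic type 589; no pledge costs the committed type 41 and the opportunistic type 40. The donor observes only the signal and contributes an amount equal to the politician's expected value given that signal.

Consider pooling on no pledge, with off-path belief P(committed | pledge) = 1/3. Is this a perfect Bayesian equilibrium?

At the pooled signal (no pledge) the donor holds the prior 1/5 and pays 1/5·470 + 4/5·110 = 182. Off-path (pledge) belief 1/3 gives 1/3·470 + 2/3·110 = 230.
Committed: no pledge gives 182 − 41 = 141; pledge gives 230 − 190 = 40. Stays. ✓
Opportunistic: no pledge gives 182 − 40 = 142; pledge gives 230 − 589 = -359. Stays. ✓

Yes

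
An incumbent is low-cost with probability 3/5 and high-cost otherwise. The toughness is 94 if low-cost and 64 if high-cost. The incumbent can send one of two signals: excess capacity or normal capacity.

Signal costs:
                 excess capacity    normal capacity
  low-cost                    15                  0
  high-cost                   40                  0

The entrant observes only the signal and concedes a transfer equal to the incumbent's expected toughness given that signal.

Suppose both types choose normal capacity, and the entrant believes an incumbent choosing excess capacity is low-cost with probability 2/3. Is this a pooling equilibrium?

At the pooled signal (normal capacity) the entrant holds the prior 3/5 and pays 3/5·94 + 2/5·64 = 82. Off-path (excess capacity) belief 2/3 gives 2/3·94 + 1/3·64 = 84.
Low-cost: normal capacity gives 82 − 0 = 82; excess capacity gives 84 − 15 = 69. Stays. ✓
High-cost: normal capacity gives 82 − 0 = 82; excess capacity gives 84 − 40 = 44. Stays. ✓

Yes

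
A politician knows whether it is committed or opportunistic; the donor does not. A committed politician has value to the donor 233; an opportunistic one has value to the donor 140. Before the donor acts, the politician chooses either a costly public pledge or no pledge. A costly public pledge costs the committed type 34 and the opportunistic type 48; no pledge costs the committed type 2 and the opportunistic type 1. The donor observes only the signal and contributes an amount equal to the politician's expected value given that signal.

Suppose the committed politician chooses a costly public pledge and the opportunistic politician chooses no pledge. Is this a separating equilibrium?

No

Under separation the donor infers type exactly: pledge → committed (pays 233), no pledge → opportunistic (pays 140).
Committed: pledge gives 233 − 34 = 199; no pledge gives 140 − 2 = 138. No deviation. ✓
Opportunistic: no pledge gives 140 − 1 = 139; pledge gives 233 − 48 = 185. Would deviate. ✗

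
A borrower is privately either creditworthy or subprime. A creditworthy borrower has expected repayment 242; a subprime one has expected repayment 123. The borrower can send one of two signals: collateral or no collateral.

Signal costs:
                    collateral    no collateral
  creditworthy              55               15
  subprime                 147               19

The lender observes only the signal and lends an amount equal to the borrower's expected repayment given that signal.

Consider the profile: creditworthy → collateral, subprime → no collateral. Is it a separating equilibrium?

If types separate, collateral earns payment 242 and no collateral earns 123.
Creditworthy: collateral gives 242 − 55 = 187; no collateral gives 123 − 15 = 108. No deviation. ✓
Subprime: no collateral gives 123 − 19 = 104; collateral gives 242 − 147 = 95. No deviation. ✓
Neither type gains from mimicking the other.

Yes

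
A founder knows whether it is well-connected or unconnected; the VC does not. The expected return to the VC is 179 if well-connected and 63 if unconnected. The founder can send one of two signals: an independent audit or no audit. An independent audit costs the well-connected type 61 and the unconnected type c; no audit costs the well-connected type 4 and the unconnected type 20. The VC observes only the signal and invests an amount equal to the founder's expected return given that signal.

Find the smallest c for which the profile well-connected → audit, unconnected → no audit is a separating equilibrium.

Under separation: audit → well-connected (pays 179); no audit → unconnected (pays 63).
Well-connected: 179 − 61 = 118 ≥ 63 − 4 = 59. Holds regardless of c. ✓
Unconnected: 63 − 20 ≥ 179 − c, so c ≥ 179 − 43 = 136.

136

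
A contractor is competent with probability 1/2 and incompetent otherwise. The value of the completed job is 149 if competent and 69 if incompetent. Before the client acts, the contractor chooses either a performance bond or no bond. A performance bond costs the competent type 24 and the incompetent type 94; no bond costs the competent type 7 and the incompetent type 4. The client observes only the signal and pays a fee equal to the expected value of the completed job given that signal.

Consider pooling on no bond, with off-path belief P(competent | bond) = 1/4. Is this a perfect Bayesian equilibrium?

At the pooled signal (no bond) the client holds the prior 1/2 and pays 1/2·149 + 1/2·69 = 109. Off-path (bond) belief 1/4 gives 1/4·149 + 3/4·69 = 89.
Competent: no bond gives 109 − 7 = 102; bond gives 89 − 24 = 65. Stays. ✓
Incompetent: no bond gives 109 − 4 = 105; bond gives 89 − 94 = -5. Stays. ✓

Yes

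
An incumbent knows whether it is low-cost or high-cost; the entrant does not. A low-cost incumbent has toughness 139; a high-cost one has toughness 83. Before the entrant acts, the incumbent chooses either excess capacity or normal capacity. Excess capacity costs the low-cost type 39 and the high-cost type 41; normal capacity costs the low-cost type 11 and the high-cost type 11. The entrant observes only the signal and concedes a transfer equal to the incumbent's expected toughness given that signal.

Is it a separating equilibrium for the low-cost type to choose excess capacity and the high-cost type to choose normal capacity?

Under separation the entrant infers type exactly: excess capacity → low-cost (pays 139), normal capacity → high-cost (pays 83).
Low-cost: excess capacity gives 139 − 39 = 100; normal capacity gives 83 − 11 = 72. No deviation. ✓
High-cost: normal capacity gives 83 − 11 = 72; excess capacity gives 139 − 41 = 98. Would deviate. ✗

No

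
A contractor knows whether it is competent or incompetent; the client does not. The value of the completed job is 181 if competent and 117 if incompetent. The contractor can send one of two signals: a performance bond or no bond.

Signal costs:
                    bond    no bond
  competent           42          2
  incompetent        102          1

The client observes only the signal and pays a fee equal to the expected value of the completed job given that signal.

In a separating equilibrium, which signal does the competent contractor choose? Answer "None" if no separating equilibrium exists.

bond

Try competent → bond, incompetent → no bond:
  Under separation the client infers type exactly: bond → competent (pays 181), no bond → incompetent (pays 117).
  Competent: bond gives 181 − 42 = 139; no bond gives 117 − 2 = 115. No deviation. ✓
  Incompetent: no bond gives 117 − 1 = 116; bond gives 181 − 102 = 79. No deviation. ✓
Both hold — the competent type sends bond.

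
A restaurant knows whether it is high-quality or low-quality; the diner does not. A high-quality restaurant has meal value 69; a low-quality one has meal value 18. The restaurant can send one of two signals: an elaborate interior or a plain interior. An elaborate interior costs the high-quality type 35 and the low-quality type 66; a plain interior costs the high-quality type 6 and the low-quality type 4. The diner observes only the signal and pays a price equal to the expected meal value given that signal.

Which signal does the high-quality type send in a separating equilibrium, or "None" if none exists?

elaborate interior

Try high-quality → elaborate interior, low-quality → plain interior:
  If types separate, elaborate interior earns payment 69 and plain interior earns 18.
  High-quality: elaborate interior gives 69 − 35 = 34; plain interior gives 18 − 6 = 12. No deviation. ✓
  Low-quality: plain interior gives 18 − 4 = 14; elaborate interior gives 69 − 66 = 3. No deviation. ✓
Both hold — the high-quality type sends elaborate interior.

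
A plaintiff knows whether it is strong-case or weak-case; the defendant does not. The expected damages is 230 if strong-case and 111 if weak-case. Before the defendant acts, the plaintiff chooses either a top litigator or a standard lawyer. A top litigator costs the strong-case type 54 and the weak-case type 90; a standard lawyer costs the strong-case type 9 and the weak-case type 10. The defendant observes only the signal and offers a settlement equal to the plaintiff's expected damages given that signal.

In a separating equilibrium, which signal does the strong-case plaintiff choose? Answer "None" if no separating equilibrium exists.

None

Try strong-case → top litigator, weak-case → standard lawyer:
  Under separation the defendant infers type exactly: top litigator → strong-case (pays 230), standard lawyer → weak-case (pays 111).
  Strong-case: top litigator gives 230 − 54 = 176; standard lawyer gives 111 − 9 = 102. No deviation. ✓
  Weak-case: standard lawyer gives 111 − 10 = 101; top litigator gives 230 − 90 = 140. Would deviate. ✗
Try strong-case → standard lawyer, weak-case → top litigator:
  Under separation the defendant infers type exactly: standard lawyer → strong-case (pays 230), top litigator → weak-case (pays 111).
  Strong-case: standard lawyer gives 230 − 9 = 221; top litigator gives 111 − 54 = 57. No deviation. ✓
  Weak-case: top litigator gives 111 − 90 = 21; standard lawyer gives 230 − 10 = 220. Would deviate. ✗
Neither assignment is incentive-compatible.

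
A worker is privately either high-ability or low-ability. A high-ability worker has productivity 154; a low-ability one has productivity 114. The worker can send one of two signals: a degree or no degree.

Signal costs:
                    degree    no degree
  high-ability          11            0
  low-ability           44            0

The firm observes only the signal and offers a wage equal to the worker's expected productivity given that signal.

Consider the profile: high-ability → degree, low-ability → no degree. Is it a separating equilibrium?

Yes

If types separate, degree earns payment 154 and no degree earns 114.
High-ability: degree gives 154 − 11 = 143; no degree gives 114 − 0 = 114. No deviation. ✓
Low-ability: no degree gives 114 − 0 = 114; degree gives 154 − 44 = 110. No deviation. ✓
Both incentive constraints hold.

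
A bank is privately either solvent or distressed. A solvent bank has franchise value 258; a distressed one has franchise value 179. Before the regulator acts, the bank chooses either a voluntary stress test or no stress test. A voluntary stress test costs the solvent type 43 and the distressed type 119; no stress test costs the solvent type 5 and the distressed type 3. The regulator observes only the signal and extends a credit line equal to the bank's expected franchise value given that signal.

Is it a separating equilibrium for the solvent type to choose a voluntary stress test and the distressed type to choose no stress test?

Yes

If types separate, stress test earns payment 258 and no stress test earns 179.
Solvent: stress test gives 258 − 43 = 215; no stress test gives 179 − 5 = 174. No deviation. ✓
Distressed: no stress test gives 179 − 3 = 176; stress test gives 258 − 119 = 139. No deviation. ✓
Neither type gains from mimicking the other.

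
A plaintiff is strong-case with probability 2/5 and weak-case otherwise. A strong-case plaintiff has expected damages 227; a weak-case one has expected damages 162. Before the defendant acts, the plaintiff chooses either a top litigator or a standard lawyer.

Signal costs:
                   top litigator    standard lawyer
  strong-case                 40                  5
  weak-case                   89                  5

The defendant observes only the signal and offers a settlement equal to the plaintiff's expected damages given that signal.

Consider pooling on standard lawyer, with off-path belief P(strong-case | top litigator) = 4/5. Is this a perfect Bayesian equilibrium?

On the equilibrium path (standard lawyer) the defendant holds the prior 2/5 and pays 2/5·227 + 3/5·162 = 188. Off-path (top litigator) belief 4/5 gives 4/5·227 + 1/5·162 = 214.
Strong-case: standard lawyer gives 188 − 5 = 183; top litigator gives 214 − 40 = 174. Stays. ✓
Weak-case: standard lawyer gives 188 − 5 = 183; top litigator gives 214 − 89 = 125. Stays. ✓
Beliefs are Bayes-consistent on-path and both types best-respond.

Yes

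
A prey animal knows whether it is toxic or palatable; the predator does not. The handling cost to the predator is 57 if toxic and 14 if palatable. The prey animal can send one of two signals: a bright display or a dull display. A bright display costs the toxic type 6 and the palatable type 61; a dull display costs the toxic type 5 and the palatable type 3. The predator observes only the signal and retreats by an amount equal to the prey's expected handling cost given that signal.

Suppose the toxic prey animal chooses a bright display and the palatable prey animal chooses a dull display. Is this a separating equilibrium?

If types separate, bright display earns payment 57 and dull display earns 14.
Toxic: bright display gives 57 − 6 = 51; dull display gives 14 − 5 = 9. No deviation. ✓
Palatable: dull display gives 14 − 3 = 11; bright display gives 57 − 61 = -4. No deviation. ✓
Neither type gains from mimicking the other.

Yes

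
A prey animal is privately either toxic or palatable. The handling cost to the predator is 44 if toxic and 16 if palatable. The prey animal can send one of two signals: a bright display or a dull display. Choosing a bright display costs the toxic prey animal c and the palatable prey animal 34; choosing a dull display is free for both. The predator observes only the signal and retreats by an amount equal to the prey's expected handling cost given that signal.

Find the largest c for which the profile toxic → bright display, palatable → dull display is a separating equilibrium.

Under separation: bright display → toxic (pays 44); dull display → palatable (pays 16).
Palatable: 16 − 0 = 16 ≥ 44 − 34 = 10. Holds regardless of c. ✓
Toxic: 44 − c ≥ 16 − 0, so c ≤ 44 − 16 = 28.

28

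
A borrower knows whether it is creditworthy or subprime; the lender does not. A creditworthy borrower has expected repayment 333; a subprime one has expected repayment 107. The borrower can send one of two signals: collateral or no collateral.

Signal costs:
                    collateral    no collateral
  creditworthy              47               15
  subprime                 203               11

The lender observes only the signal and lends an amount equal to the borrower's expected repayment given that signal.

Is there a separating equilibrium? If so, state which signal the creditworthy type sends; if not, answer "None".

Try creditworthy → collateral, subprime → no collateral:
  Under separation the lender infers type exactly: collateral → creditworthy (pays 333), no collateral → subprime (pays 107).
  Creditworthy: collateral gives 333 − 47 = 286; no collateral gives 107 − 15 = 92. No deviation. ✓
  Subprime: no collateral gives 107 − 11 = 96; collateral gives 333 − 203 = 130. Would deviate. ✗
Try creditworthy → no collateral, subprime → collateral:
  Under separation the lender infers type exactly: no collateral → creditworthy (pays 333), collateral → subprime (pays 107).
  Creditworthy: no collateral gives 333 − 15 = 318; collateral gives 107 − 47 = 60. No deviation. ✓
  Subprime: collateral gives 107 − 203 = -96; no collateral gives 333 − 11 = 322. Would deviate. ✗
Neither assignment is incentive-compatible.

None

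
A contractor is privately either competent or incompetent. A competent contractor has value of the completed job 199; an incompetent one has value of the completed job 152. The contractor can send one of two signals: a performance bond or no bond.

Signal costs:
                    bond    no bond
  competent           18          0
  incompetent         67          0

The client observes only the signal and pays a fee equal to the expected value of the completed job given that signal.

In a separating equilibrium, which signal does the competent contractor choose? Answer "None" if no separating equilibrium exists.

Try competent → bond, incompetent → no bond:
  Under separation the client infers type exactly: bond → competent (pays 199), no bond → incompetent (pays 152).
  Competent: bond gives 199 − 18 = 181; no bond gives 152 − 0 = 152. No deviation. ✓
  Incompetent: no bond gives 152 − 0 = 152; bond gives 199 − 67 = 132. No deviation. ✓
Both hold — the competent type sends bond.

bond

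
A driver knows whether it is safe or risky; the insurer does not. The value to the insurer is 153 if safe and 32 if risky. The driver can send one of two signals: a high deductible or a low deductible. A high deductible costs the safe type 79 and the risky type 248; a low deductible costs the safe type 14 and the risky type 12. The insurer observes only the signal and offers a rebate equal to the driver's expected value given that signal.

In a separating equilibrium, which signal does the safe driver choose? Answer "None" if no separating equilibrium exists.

high deductible

Try safe → high deductible, risky → low deductible:
  If types separate, high deductible earns payment 153 and low deductible earns 32.
  Safe: high deductible gives 153 − 79 = 74; low deductible gives 32 − 14 = 18. No deviation. ✓
  Risky: low deductible gives 32 − 12 = 20; high deductible gives 153 − 248 = -95. No deviation. ✓
Both hold — the safe type sends high deductible.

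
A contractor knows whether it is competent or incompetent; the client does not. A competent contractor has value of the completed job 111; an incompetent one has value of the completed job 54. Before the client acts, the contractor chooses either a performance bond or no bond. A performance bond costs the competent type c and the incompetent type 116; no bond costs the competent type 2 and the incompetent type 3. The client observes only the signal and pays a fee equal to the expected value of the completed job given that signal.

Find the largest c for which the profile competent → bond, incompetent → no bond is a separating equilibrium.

Under separation: bond → competent (pays 111); no bond → incompetent (pays 54).
Incompetent: 54 − 3 = 51 ≥ 111 − 116 = -5. Holds regardless of c. ✓
Competent: 111 − c ≥ 54 − 2, so c ≤ 111 − 52 = 59.

59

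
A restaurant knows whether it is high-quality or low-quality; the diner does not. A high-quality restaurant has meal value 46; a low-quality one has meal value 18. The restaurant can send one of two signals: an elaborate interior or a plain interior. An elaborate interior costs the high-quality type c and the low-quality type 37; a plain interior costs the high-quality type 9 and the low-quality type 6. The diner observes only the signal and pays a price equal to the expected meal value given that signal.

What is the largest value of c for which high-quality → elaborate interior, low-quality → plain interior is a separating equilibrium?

Under separation: elaborate interior → high-quality (pays 46); plain interior → low-quality (pays 18).
Low-quality: 18 − 6 = 12 ≥ 46 − 37 = 9. Holds regardless of c. ✓
High-quality: 46 − c ≥ 18 − 9, so c ≤ 46 − 9 = 37.

37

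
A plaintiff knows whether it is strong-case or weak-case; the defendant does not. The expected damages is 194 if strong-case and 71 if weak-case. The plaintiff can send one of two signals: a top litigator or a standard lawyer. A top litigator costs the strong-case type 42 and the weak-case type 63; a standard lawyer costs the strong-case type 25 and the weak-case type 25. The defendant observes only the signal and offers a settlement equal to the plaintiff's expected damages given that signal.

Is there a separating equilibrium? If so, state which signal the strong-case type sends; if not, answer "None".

None

Try strong-case → top litigator, weak-case → standard lawyer:
  If types separate, top litigator earns payment 194 and standard lawyer earns 71.
  Strong-case: top litigator gives 194 − 42 = 152; standard lawyer gives 71 − 25 = 46. No deviation. ✓
  Weak-case: standard lawyer gives 71 − 25 = 46; top litigator gives 194 − 63 = 131. Would deviate. ✗
Try strong-case → standard lawyer, weak-case → top litigator:
  If types separate, standard lawyer earns payment 194 and top litigator earns 71.
  Strong-case: standard lawyer gives 194 − 25 = 169; top litigator gives 71 − 42 = 29. No deviation. ✓
  Weak-case: top litigator gives 71 − 63 = 8; standard lawyer gives 194 − 25 = 169. Would deviate. ✗
Neither assignment is incentive-compatible.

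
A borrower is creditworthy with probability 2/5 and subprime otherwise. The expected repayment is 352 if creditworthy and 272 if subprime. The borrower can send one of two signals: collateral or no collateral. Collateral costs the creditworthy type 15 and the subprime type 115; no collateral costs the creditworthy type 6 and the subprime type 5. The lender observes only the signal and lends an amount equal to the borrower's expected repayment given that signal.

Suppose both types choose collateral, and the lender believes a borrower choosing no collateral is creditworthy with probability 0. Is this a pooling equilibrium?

On the equilibrium path (collateral) the lender holds the prior 2/5 and pays 2/5·352 + 3/5·272 = 304. Off-path (no collateral) belief 0 gives 0·352 + 1·272 = 272.
Creditworthy: collateral gives 304 − 15 = 289; no collateral gives 272 − 6 = 266. Stays. ✓
Subprime: collateral gives 304 − 115 = 189; no collateral gives 272 − 5 = 267. Deviates. ✗

No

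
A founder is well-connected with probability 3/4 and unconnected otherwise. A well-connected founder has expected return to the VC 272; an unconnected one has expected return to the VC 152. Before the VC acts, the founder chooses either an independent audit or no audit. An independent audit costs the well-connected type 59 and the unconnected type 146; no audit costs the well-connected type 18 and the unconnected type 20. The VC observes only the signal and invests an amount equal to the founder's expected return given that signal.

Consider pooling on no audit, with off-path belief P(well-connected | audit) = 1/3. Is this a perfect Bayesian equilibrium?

On the equilibrium path (no audit) the VC holds the prior 3/4 and pays 3/4·272 + 1/4·152 = 242. Off-path (audit) belief 1/3 gives 1/3·272 + 2/3·152 = 192.
Well-connected: no audit gives 242 − 18 = 224; audit gives 192 − 59 = 133. Stays. ✓
Unconnected: no audit gives 242 − 20 = 222; audit gives 192 − 146 = 46. Stays. ✓
Beliefs are Bayes-consistent on-path and both types best-respond.

Yes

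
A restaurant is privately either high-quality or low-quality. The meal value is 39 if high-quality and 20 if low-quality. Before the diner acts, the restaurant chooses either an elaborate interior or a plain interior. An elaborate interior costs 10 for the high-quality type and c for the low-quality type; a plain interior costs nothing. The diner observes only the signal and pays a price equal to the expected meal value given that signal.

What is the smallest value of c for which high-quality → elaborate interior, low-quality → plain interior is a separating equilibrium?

Under separation: elaborate interior → high-quality (pays 39); plain interior → low-quality (pays 20).
High-quality: 39 − 10 = 29 ≥ 20 − 0 = 20. Holds regardless of c. ✓
Low-quality: 20 − 0 ≥ 39 − c, so c ≥ 39 − 20 = 19.

19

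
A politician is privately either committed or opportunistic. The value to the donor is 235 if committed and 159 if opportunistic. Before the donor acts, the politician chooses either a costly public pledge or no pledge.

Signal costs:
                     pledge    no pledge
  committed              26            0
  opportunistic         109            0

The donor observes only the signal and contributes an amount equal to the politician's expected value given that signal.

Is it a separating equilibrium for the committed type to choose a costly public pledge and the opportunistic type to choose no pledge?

If types separate, pledge earns payment 235 and no pledge earns 159.
Committed: pledge gives 235 − 26 = 209; no pledge gives 159 − 0 = 159. No deviation. ✓
Opportunistic: no pledge gives 159 − 0 = 159; pledge gives 235 − 109 = 126. No deviation. ✓
Both incentive constraints hold.

Yes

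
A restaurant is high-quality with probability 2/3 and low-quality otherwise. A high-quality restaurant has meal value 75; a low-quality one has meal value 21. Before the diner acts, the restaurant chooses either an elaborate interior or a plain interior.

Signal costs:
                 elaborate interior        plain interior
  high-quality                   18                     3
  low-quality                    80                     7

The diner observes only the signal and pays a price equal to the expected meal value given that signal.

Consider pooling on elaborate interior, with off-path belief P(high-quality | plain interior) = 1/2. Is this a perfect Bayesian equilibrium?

No

At the pooled signal (elaborate interior) the diner holds the prior 2/3 and pays 2/3·75 + 1/3·21 = 57. Off-path (plain interior) belief 1/2 gives 1/2·75 + 1/2·21 = 48.
High-quality: elaborate interior gives 57 − 18 = 39; plain interior gives 48 − 3 = 45. Deviates. ✗
Low-quality: elaborate interior gives 57 − 80 = -23; plain interior gives 48 − 7 = 41. Deviates. ✗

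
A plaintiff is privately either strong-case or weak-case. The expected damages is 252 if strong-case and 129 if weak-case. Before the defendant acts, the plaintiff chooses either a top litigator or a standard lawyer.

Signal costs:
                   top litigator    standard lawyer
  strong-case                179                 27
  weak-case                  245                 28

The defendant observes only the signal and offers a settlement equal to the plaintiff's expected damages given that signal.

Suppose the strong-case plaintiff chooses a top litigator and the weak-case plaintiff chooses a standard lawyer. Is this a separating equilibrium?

No

Under separation the defendant infers type exactly: top litigator → strong-case (pays 252), standard lawyer → weak-case (pays 129).
Strong-case: top litigator gives 252 − 179 = 73; standard lawyer gives 129 − 27 = 102. Would deviate. ✗
Weak-case: standard lawyer gives 129 − 28 = 101; top litigator gives 252 − 245 = 7. No deviation. ✓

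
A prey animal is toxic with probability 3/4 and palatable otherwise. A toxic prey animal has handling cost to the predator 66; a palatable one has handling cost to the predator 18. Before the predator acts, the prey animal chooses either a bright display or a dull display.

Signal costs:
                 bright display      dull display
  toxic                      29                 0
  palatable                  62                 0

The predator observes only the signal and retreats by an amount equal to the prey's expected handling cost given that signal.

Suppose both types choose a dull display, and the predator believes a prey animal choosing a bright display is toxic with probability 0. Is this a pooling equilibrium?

On the equilibrium path (dull display) the predator holds the prior 3/4 and pays 3/4·66 + 1/4·18 = 54. Off-path (bright display) belief 0 gives 0·66 + 1·18 = 18.
Toxic: dull display gives 54 − 0 = 54; bright display gives 18 − 29 = -11. Stays. ✓
Palatable: dull display gives 54 − 0 = 54; bright display gives 18 − 62 = -44. Stays. ✓
Beliefs are Bayes-consistent on-path and both types best-respond.

Yes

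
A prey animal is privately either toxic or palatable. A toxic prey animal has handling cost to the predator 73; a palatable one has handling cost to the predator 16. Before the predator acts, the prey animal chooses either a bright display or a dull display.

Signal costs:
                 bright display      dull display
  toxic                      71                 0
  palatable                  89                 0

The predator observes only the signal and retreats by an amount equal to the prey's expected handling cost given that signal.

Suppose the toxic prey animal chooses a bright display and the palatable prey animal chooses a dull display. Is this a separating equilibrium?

No

Under separation the predator infers type exactly: bright display → toxic (pays 73), dull display → palatable (pays 16).
Toxic: bright display gives 73 − 71 = 2; dull display gives 16 − 0 = 16. Would deviate. ✗
Palatable: dull display gives 16 − 0 = 16; bright display gives 73 − 89 = -16. No deviation. ✓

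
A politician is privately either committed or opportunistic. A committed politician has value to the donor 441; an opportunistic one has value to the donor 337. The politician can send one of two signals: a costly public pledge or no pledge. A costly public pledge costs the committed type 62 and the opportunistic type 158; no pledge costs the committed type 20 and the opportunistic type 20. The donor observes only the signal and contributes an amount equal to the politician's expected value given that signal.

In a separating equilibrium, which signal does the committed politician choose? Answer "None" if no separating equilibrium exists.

pledge

Try committed → pledge, opportunistic → no pledge:
  If types separate, pledge earns payment 441 and no pledge earns 337.
  Committed: pledge gives 441 − 62 = 379; no pledge gives 337 − 20 = 317. No deviation. ✓
  Opportunistic: no pledge gives 337 − 20 = 317; pledge gives 441 − 158 = 283. No deviation. ✓
Both hold — the committed type sends pledge.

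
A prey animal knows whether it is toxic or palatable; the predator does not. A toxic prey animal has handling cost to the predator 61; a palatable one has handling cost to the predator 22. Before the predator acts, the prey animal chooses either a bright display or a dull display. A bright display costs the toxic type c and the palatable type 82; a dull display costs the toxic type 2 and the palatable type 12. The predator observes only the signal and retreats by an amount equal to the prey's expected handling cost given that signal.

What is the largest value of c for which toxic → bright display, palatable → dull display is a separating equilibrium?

41

Under separation: bright display → toxic (pays 61); dull display → palatable (pays 22).
Palatable: 22 − 12 = 10 ≥ 61 − 82 = -21. Holds regardless of c. ✓
Toxic: 61 − c ≥ 22 − 2, so c ≤ 61 − 20 = 41.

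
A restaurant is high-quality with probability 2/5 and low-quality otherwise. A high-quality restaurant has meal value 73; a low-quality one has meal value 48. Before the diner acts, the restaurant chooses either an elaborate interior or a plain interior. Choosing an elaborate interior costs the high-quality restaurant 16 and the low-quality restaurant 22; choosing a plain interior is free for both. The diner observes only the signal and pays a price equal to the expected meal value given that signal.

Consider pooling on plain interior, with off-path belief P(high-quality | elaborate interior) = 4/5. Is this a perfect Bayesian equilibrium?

On the equilibrium path (plain interior) the diner holds the prior 2/5 and pays 2/5·73 + 3/5·48 = 58. Off-path (elaborate interior) belief 4/5 gives 4/5·73 + 1/5·48 = 68.
High-quality: plain interior gives 58 − 0 = 58; elaborate interior gives 68 − 16 = 52. Stays. ✓
Low-quality: plain interior gives 58 − 0 = 58; elaborate interior gives 68 − 22 = 46. Stays. ✓
Beliefs are Bayes-consistent on-path and both types best-respond.

Yes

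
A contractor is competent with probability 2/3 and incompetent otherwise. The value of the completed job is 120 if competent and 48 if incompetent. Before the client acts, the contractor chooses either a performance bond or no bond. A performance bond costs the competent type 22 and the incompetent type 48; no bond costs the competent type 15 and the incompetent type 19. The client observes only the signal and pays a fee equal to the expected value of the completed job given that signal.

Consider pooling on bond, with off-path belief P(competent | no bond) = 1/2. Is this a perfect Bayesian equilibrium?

No

At the pooled signal (bond) the client holds the prior 2/3 and pays 2/3·120 + 1/3·48 = 96. Off-path (no bond) belief 1/2 gives 1/2·120 + 1/2·48 = 84.
Competent: bond gives 96 − 22 = 74; no bond gives 84 − 15 = 69. Stays. ✓
Incompetent: bond gives 96 − 48 = 48; no bond gives 84 − 19 = 65. Deviates. ✗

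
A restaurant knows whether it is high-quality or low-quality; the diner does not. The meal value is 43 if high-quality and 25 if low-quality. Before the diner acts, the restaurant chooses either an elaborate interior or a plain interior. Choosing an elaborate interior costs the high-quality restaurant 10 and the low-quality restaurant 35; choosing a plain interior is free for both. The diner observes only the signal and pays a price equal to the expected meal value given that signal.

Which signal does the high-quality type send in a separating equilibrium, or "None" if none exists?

Try high-quality → elaborate interior, low-quality → plain interior:
  If types separate, elaborate interior earns payment 43 and plain interior earns 25.
  High-quality: elaborate interior gives 43 − 10 = 33; plain interior gives 25 − 0 = 25. No deviation. ✓
  Low-quality: plain interior gives 25 − 0 = 25; elaborate interior gives 43 − 35 = 8. No deviation. ✓
Both hold — the high-quality type sends elaborate interior.

elaborate interior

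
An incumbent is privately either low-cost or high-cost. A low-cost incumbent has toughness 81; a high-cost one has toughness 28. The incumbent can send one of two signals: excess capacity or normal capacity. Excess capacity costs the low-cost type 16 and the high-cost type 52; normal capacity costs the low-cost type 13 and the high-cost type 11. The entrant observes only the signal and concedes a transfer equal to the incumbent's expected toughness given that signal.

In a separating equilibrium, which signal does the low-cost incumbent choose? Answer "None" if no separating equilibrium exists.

None

Try low-cost → excess capacity, high-cost → normal capacity:
  If types separate, excess capacity earns payment 81 and normal capacity earns 28.
  Low-cost: excess capacity gives 81 − 16 = 65; normal capacity gives 28 − 13 = 15. No deviation. ✓
  High-cost: normal capacity gives 28 − 11 = 17; excess capacity gives 81 − 52 = 29. Would deviate. ✗
Try low-cost → normal capacity, high-cost → excess capacity:
  If types separate, normal capacity earns payment 81 and excess capacity earns 28.
  Low-cost: normal capacity gives 81 − 13 = 68; excess capacity gives 28 − 16 = 12. No deviation. ✓
  High-cost: excess capacity gives 28 − 52 = -24; normal capacity gives 81 − 11 = 70. Would deviate. ✗
Neither assignment is incentive-compatible.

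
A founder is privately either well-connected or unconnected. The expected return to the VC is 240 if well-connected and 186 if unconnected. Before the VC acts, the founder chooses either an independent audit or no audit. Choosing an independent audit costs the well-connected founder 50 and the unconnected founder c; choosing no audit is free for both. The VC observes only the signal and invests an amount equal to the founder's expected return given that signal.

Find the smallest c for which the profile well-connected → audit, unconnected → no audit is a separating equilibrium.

Under separation: audit → well-connected (pays 240); no audit → unconnected (pays 186).
Well-connected: 240 − 50 = 190 ≥ 186 − 0 = 186. Holds regardless of c. ✓
Unconnected: 186 − 0 ≥ 240 − c, so c ≥ 240 − 186 = 54.

54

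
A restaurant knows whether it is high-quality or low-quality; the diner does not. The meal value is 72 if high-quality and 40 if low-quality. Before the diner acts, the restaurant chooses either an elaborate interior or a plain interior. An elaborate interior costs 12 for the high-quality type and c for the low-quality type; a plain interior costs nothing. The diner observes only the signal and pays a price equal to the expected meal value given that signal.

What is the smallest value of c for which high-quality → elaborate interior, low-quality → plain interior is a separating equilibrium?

32

Under separation: elaborate interior → high-quality (pays 72); plain interior → low-quality (pays 40).
High-quality: 72 − 12 = 60 ≥ 40 − 0 = 40. Holds regardless of c. ✓
Low-quality: 40 − 0 ≥ 72 − c, so c ≥ 72 − 40 = 32.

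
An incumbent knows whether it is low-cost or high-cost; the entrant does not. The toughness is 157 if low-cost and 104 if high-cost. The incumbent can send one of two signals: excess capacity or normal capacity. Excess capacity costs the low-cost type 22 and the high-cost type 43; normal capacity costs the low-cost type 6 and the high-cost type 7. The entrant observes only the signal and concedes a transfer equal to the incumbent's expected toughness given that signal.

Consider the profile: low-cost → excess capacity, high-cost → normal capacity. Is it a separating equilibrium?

No

If types separate, excess capacity earns payment 157 and normal capacity earns 104.
Low-cost: excess capacity gives 157 − 22 = 135; normal capacity gives 104 − 6 = 98. No deviation. ✓
High-cost: normal capacity gives 104 − 7 = 97; excess capacity gives 157 − 43 = 114. Would deviate. ✗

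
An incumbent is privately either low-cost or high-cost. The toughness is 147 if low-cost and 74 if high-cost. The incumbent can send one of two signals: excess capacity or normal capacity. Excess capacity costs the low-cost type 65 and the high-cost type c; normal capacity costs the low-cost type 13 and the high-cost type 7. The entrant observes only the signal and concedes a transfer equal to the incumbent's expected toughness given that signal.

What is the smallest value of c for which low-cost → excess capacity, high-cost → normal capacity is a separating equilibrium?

Under separation: excess capacity → low-cost (pays 147); normal capacity → high-cost (pays 74).
Low-cost: 147 − 65 = 82 ≥ 74 − 13 = 61. Holds regardless of c. ✓
High-cost: 74 − 7 ≥ 147 − c, so c ≥ 147 − 67 = 80.

80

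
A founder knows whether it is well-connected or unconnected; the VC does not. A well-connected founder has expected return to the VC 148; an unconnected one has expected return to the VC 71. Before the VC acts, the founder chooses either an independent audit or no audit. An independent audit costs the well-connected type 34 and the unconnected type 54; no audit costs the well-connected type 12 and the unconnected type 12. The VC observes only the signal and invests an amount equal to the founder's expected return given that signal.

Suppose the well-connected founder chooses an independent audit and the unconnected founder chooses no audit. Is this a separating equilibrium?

No

Under separation the VC infers type exactly: audit → well-connected (pays 148), no audit → unconnected (pays 71).
Well-connected: audit gives 148 − 34 = 114; no audit gives 71 − 12 = 59. No deviation. ✓
Unconnected: no audit gives 71 − 12 = 59; audit gives 148 − 54 = 94. Would deviate. ✗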